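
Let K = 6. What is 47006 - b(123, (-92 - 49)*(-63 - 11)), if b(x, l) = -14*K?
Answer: 47090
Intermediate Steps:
b(x, l) = -84 (b(x, l) = -14*6 = -84)
47006 - b(123, (-92 - 49)*(-63 - 11)) = 47006 - 1*(-84) = 47006 + 84 = 47090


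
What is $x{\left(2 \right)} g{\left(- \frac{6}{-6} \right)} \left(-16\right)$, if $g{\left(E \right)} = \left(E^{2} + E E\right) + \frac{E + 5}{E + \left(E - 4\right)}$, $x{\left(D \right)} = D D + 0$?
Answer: $64$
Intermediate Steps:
$x{\left(D \right)} = D^{2}$ ($x{\left(D \right)} = D^{2} + 0 = D^{2}$)
$g{\left(E \right)} = 2 E^{2} + \frac{5 + E}{-4 + 2 E}$ ($g{\left(E \right)} = \left(E^{2} + E^{2}\right) + \frac{5 + E}{E + \left(-4 + E\right)} = 2 E^{2} + \frac{5 + E}{-4 + 2 E}$)
$x{\left(2 \right)} g{\left(- \frac{6}{-6} \right)} \left(-16\right) = 2^{2} \frac{5 - \frac{6}{-6} - 8 \left(- \frac{6}{-6}\right)^{2} + 4 \left(- \frac{6}{-6}\right)^{3}}{2 \left(-2 - \frac{6}{-6}\right)} \left(-16\right) = 4 \frac{5 - -1 - 8 \left(\left(-6\right) \left(- \frac{1}{6}\right)\right)^{2} + 4 \left(\left(-6\right) \left(- \frac{1}{6}\right)\right)^{3}}{2 \left(-2 - -1\right)} \left(-16\right) = 4 \frac{5 + 1 - 8 \cdot 1^{2} + 4 \cdot 1^{3}}{2 \left(-2 + 1\right)} \left(-16\right) = 4 \frac{5 + 1 - 8 + 4 \cdot 1}{2 \left(-1\right)} \left(-16\right) = 4 \cdot \frac{1}{2} \left(-1\right) \left(5 + 1 - 8 + 4\right) \left(-16\right) = 4 \cdot \frac{1}{2} \left(-1\right) 2 \left(-16\right) = 4 \left(-1\right) \left(-16\right) = \left(-4\right) \left(-16\right) = 64$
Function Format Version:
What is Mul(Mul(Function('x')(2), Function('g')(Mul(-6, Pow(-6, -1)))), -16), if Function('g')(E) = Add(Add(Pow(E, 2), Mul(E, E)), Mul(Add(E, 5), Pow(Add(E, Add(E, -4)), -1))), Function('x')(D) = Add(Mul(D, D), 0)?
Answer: 64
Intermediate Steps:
Function('x')(D) = Pow(D, 2) (Function('x')(D) = Add(Pow(D, 2), 0) = Pow(D, 2))
Function('g')(E) = Add(Mul(2, Pow(E, 2)), Mul(Pow(Add(-4, Mul(2, E)), -1), Add(5, E))) (Function('g')(E) = Add(Add(Pow(E, 2), Pow(E, 2)), Mul(Add(5, E), Pow(Add(E, Add(-4, E)), -1))) = Add(Mul(2, Pow(E, 2)), Mul(Add(5, E), Pow(Add(-4, Mul(2, E)), -1))) = Add(Mul(2, Pow(E, 2)), Mul(Pow(Add(-4, Mul(2, E)), -1), Add(5, E))))
Mul(Mul(Function('x')(2), Function('g')(Mul(-6, Pow(-6, -1)))), -16) = Mul(Mul(Pow(2, 2), Mul(Rational(1, 2), Pow(Add(-2, Mul(-6, Pow(-6, -1))), -1), Add(5, Mul(-6, Pow(-6, -1)), Mul(-8, Pow(Mul(-6, Pow(-6, -1)), 2)), Mul(4, Pow(Mul(-6, Pow(-6, -1)), 3))))), -16) = Mul(Mul(4, Mul(Rational(1, 2), Pow(Add(-2, Mul(-6, Rational(-1, 6))), -1), Add(5, Mul(-6, Rational(-1, 6)), Mul(-8, Pow(Mul(-6, Rational(-1, 6)), 2)), Mul(4, Pow(Mul(-6, Rational(-1, 6)), 3))))), -16) = Mul(Mul(4, Mul(Rational(1, 2), Pow(Add(-2, 1), -1), Add(5, 1, Mul(-8, Pow(1, 2)), Mul(4, Pow(1, 3))))), -16) = Mul(Mul(4, Mul(Rational(1, 2), Pow(-1, -1), Add(5, 1, Mul(-8, 1), Mul(4, 1)))), -16) = Mul(Mul(4, Mul(Rational(1, 2), -1, Add(5, 1, -8, 4))), -16) = Mul(Mul(4, Mul(Rational(1, 2), -1, 2)), -16) = Mul(Mul(4, -1), -16) = Mul(-4, -16) = 64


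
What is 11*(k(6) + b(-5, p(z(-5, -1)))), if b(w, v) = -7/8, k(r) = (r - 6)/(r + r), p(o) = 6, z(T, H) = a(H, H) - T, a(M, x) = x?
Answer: -77/8 ≈ -9.6250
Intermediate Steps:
z(T, H) = H - T
k(r) = (-6 + r)/(2*r) (k(r) = (-6 + r)/((2*r)) = (-6 + r)*(1/(2*r)) = (-6 + r)/(2*r))
b(w, v) = -7/8 (b(w, v) = -7*⅛ = -7/8)
11*(k(6) + b(-5, p(z(-5, -1)))) = 11*((½)*(-6 + 6)/6 - 7/8) = 11*((½)*(⅙)*0 - 7/8) = 11*(0 - 7/8) = 11*(-7/8) = -77/8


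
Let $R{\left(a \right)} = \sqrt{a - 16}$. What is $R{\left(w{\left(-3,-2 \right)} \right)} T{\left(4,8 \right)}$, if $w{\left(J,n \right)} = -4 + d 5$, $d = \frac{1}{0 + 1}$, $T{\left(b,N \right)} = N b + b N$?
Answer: $64 i \sqrt{15} \approx 247.87 i$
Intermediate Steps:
$T{\left(b,N \right)} = 2 N b$ ($T{\left(b,N \right)} = N b + N b = 2 N b$)
$d = 1$ ($d = 1^{-1} = 1$)
$w{\left(J,n \right)} = 1$ ($w{\left(J,n \right)} = -4 + 1 \cdot 5 = -4 + 5 = 1$)
$R{\left(a \right)} = \sqrt{-16 + a}$
$R{\left(w{\left(-3,-2 \right)} \right)} T{\left(4,8 \right)} = \sqrt{-16 + 1} \cdot 2 \cdot 8 \cdot 4 = \sqrt{-15} \cdot 64 = i \sqrt{15} \cdot 64 = 64 i \sqrt{15}$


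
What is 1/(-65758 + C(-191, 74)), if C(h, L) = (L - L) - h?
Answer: -1/65567 ≈ -1.5252e-5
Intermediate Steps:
C(h, L) = -h (C(h, L) = 0 - h = -h)
1/(-65758 + C(-191, 74)) = 1/(-65758 - 1*(-191)) = 1/(-65758 + 191) = 1/(-65567) = -1/65567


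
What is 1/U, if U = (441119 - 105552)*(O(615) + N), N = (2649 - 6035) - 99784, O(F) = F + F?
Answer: -1/34207699980 ≈ -2.9233e-11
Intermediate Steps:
O(F) = 2*F
N = -103170 (N = -3386 - 99784 = -103170)
U = -34207699980 (U = (441119 - 105552)*(2*615 - 103170) = 335567*(1230 - 103170) = 335567*(-101940) = -34207699980)
1/U = 1/(-34207699980) = -1/34207699980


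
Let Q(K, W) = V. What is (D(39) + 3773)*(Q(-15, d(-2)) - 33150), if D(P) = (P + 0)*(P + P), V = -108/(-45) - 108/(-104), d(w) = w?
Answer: -5873239239/26 ≈ -2.2589e+8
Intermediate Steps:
V = 447/130 (V = -108*(-1/45) - 108*(-1/104) = 12/5 + 27/26 = 447/130 ≈ 3.4385)
D(P) = 2*P² (D(P) = P*(2*P) = 2*P²)
Q(K, W) = 447/130
(D(39) + 3773)*(Q(-15, d(-2)) - 33150) = (2*39² + 3773)*(447/130 - 33150) = (2*1521 + 3773)*(-4309053/130) = (3042 + 3773)*(-4309053/130) = 6815*(-4309053/130) = -5873239239/26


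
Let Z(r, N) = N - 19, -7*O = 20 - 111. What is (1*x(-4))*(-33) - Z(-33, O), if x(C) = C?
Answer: 138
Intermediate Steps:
O = 13 (O = -(20 - 111)/7 = -1/7*(-91) = 13)
Z(r, N) = -19 + N
(1*x(-4))*(-33) - Z(-33, O) = (1*(-4))*(-33) - (-19 + 13) = -4*(-33) - 1*(-6) = 132 + 6 = 138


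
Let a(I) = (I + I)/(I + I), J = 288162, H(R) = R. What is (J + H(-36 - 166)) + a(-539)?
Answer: 287961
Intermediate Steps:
a(I) = 1 (a(I) = (2*I)/((2*I)) = (2*I)*(1/(2*I)) = 1)
(J + H(-36 - 166)) + a(-539) = (288162 + (-36 - 166)) + 1 = (288162 - 202) + 1 = 287960 + 1 = 287961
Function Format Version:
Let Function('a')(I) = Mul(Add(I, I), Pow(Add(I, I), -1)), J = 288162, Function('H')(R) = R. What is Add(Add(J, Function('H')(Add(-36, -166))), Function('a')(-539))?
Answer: 287961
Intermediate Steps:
Function('a')(I) = 1 (Function('a')(I) = Mul(Mul(2, I), Pow(Mul(2, I), -1)) = Mul(Mul(2, I), Mul(Rational(1, 2), Pow(I, -1))) = 1)
Add(Add(J, Function('H')(Add(-36, -166))), Function('a')(-539)) = Add(Add(288162, Add(-36, -166)), 1) = Add(Add(288162, -202), 1) = Add(287960, 1) = 287961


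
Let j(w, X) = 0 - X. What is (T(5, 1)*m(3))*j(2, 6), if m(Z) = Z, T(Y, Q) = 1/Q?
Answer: -18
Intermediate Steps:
j(w, X) = -X
(T(5, 1)*m(3))*j(2, 6) = (3/1)*(-1*6) = (1*3)*(-6) = 3*(-6) = -18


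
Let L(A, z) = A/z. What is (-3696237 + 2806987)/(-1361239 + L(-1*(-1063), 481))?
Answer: 213864625/327377448 ≈ 0.65327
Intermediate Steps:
(-3696237 + 2806987)/(-1361239 + L(-1*(-1063), 481)) = (-3696237 + 2806987)/(-1361239 - 1*(-1063)/481) = -889250/(-1361239 + 1063*(1/481)) = -889250/(-1361239 + 1063/481) = -889250/(-654754896/481) = -889250*(-481/654754896) = 213864625/327377448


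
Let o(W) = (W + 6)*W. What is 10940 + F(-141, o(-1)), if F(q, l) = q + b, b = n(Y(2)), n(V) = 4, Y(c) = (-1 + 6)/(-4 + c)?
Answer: 10803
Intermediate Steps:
o(W) = W*(6 + W) (o(W) = (6 + W)*W = W*(6 + W))
Y(c) = 5/(-4 + c)
b = 4
F(q, l) = 4 + q (F(q, l) = q + 4 = 4 + q)
10940 + F(-141, o(-1)) = 10940 + (4 - 141) = 10940 - 137 = 10803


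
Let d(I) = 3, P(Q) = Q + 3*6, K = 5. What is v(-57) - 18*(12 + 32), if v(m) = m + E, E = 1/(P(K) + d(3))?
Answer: -22073/26 ≈ -848.96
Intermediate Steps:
P(Q) = 18 + Q (P(Q) = Q + 18 = 18 + Q)
E = 1/26 (E = 1/((18 + 5) + 3) = 1/(23 + 3) = 1/26 ≈ 0.038462)
v(m) = 1/26 + m (v(m) = m + 1/26 = 1/26 + m)
v(-57) - 18*(12 + 32) = (1/26 - 57) - 18*(12 + 32) = -1481/26 - 18*44 = -1481/26 - 792 = -22073/26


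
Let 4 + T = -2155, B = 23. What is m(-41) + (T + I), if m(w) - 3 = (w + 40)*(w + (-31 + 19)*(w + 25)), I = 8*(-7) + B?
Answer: -2340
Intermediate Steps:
I = -33 (I = 8*(-7) + 23 = -56 + 23 = -33)
T = -2159 (T = -4 - 2155 = -2159)
m(w) = 3 + (-300 - 11*w)*(40 + w) (m(w) = 3 + (w + 40)*(w + (-31 + 19)*(w + 25)) = 3 + (40 + w)*(w - 12*(25 + w)) = 3 + (40 + w)*(w + (-300 - 12*w)) = 3 + (40 + w)*(-300 - 11*w) = 3 + (-300 - 11*w)*(40 + w))
m(-41) + (T + I) = (-11997 - 740*(-41) - 11*(-41)²) + (-2159 - 33) = (-11997 + 30340 - 11*1681) - 2192 = (-11997 + 30340 - 18491) - 2192 = -148 - 2192 = -2340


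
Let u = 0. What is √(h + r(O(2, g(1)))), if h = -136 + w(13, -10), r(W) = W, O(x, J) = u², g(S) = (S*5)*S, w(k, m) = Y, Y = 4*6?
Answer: 4*I*√7 ≈ 10.583*I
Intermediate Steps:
Y = 24
w(k, m) = 24
g(S) = 5*S² (g(S) = (5*S)*S = 5*S²)
O(x, J) = 0 (O(x, J) = 0² = 0)
h = -112 (h = -136 + 24 = -112)
√(h + r(O(2, g(1)))) = √(-112 + 0) = √(-112) = 4*I*√7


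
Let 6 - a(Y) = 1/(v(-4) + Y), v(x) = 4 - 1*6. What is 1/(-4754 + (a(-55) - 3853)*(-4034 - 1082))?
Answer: 57/1121555270 ≈ 5.0822e-8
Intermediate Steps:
v(x) = -2 (v(x) = 4 - 6 = -2)
a(Y) = 6 - 1/(-2 + Y)
1/(-4754 + (a(-55) - 3853)*(-4034 - 1082)) = 1/(-4754 + ((-13 + 6*(-55))/(-2 - 55) - 3853)*(-4034 - 1082)) = 1/(-4754 + ((-13 - 330)/(-57) - 3853)*(-5116)) = 1/(-4754 + (-1/57*(-343) - 3853)*(-5116)) = 1/(-4754 + (343/57 - 3853)*(-5116)) = 1/(-4754 - 219278/57*(-5116)) = 1/(-4754 + 1121826248/57) = 1/(1121555270/57) = 57/1121555270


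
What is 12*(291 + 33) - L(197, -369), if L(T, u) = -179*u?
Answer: -62163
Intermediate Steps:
12*(291 + 33) - L(197, -369) = 12*(291 + 33) - (-179)*(-369) = 12*324 - 1*66051 = 3888 - 66051 = -62163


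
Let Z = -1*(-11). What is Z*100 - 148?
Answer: 952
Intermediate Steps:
Z = 11
Z*100 - 148 = 11*100 - 148 = 1100 - 148 = 952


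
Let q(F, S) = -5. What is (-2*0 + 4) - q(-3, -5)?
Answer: 9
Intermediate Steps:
(-2*0 + 4) - q(-3, -5) = (-2*0 + 4) - 1*(-5) = (0 + 4) + 5 = 4 + 5 = 9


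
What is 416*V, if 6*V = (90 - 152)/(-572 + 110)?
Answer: 6448/693 ≈ 9.3045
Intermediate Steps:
V = 31/1386 (V = ((90 - 152)/(-572 + 110))/6 = (-62/(-462))/6 = (-62*(-1/462))/6 = (⅙)*(31/231) = 31/1386 ≈ 0.022367)
416*V = 416*(31/1386) = 6448/693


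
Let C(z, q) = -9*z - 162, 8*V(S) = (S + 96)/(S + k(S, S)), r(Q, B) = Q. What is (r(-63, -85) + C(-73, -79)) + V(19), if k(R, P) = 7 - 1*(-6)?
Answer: 110707/256 ≈ 432.45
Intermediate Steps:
k(R, P) = 13 (k(R, P) = 7 + 6 = 13)
V(S) = (96 + S)/(8*(13 + S)) (V(S) = ((S + 96)/(S + 13))/8 = ((96 + S)/(13 + S))/8 = (96 + S)/(8*(13 + S)))
C(z, q) = -162 - 9*z
(r(-63, -85) + C(-73, -79)) + V(19) = (-63 + (-162 - 9*(-73))) + (96 + 19)/(8*(13 + 19)) = (-63 + (-162 + 657)) + (⅛)*115/32 = (-63 + 495) + (⅛)*(1/32)*115 = 432 + 115/256 = 110707/256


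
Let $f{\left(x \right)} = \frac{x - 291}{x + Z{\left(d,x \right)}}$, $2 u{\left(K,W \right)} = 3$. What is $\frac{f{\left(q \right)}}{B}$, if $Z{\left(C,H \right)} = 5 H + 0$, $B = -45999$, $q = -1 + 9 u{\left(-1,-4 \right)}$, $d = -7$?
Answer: $\frac{557}{6899850} \approx 8.0726 \cdot 10^{-5}$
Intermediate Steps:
$u{\left(K,W \right)} = \frac{3}{2}$ ($u{\left(K,W \right)} = \frac{1}{2} \cdot 3 = \frac{3}{2}$)
$q = \frac{25}{2}$ ($q = -1 + 9 \cdot \frac{3}{2} = -1 + \frac{27}{2} = \frac{25}{2} \approx 12.5$)
$Z{\left(C,H \right)} = 5 H$
$f{\left(x \right)} = \frac{-291 + x}{6 x}$ ($f{\left(x \right)} = \frac{x - 291}{x + 5 x} = \frac{-291 + x}{6 x}$)
$\frac{f{\left(q \right)}}{B} = \frac{\frac{1}{6} \frac{1}{\frac{25}{2}} \left(-291 + \frac{25}{2}\right)}{-45999} = \frac{1}{6} \cdot \frac{2}{25} \left(- \frac{557}{2}\right) \left(- \frac{1}{45999}\right) = \left(- \frac{557}{150}\right) \left(- \frac{1}{45999}\right) = \frac{557}{6899850}$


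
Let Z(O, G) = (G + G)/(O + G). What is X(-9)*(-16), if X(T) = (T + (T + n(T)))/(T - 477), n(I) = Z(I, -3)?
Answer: -140/243 ≈ -0.57613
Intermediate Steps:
Z(O, G) = 2*G/(G + O) (Z(O, G) = (2*G)/(G + O) = 2*G/(G + O))
n(I) = -6/(-3 + I) (n(I) = 2*(-3)/(-3 + I) = -6/(-3 + I))
X(T) = (-6/(-3 + T) + 2*T)/(-477 + T) (X(T) = (T + (T - 6/(-3 + T)))/(T - 477) = (-6/(-3 + T) + 2*T)/(-477 + T))
X(-9)*(-16) = (2*(-3 - 9*(-3 - 9))/((-477 - 9)*(-3 - 9)))*(-16) = (2*(-3 - 9*(-12))/(-486*(-12)))*(-16) = (2*(-1/486)*(-1/12)*(-3 + 108))*(-16) = (2*(-1/486)*(-1/12)*105)*(-16) = (35/972)*(-16) = -140/243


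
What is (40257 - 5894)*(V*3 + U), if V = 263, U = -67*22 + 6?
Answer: -23332477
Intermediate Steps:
U = -1468 (U = -1474 + 6 = -1468)
(40257 - 5894)*(V*3 + U) = (40257 - 5894)*(263*3 - 1468) = 34363*(789 - 1468) = 34363*(-679) = -23332477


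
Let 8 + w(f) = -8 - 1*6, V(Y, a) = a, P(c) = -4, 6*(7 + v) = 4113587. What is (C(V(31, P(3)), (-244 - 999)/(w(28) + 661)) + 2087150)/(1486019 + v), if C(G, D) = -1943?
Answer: 12511242/13029659 ≈ 0.96021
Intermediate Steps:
v = 4113545/6 (v = -7 + (⅙)*4113587 = -7 + 4113587/6 = 4113545/6 ≈ 6.8559e+5)
w(f) = -22 (w(f) = -8 + (-8 - 1*6) = -8 + (-8 - 6) = -8 - 14 = -22)
(C(V(31, P(3)), (-244 - 999)/(w(28) + 661)) + 2087150)/(1486019 + v) = (-1943 + 2087150)/(1486019 + 4113545/6) = 2085207/(13029659/6) = 2085207*(6/13029659) = 12511242/13029659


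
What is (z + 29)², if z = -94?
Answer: 4225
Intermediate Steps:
(z + 29)² = (-94 + 29)² = (-65)² = 4225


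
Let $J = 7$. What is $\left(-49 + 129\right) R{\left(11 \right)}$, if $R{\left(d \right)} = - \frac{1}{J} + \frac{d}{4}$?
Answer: $\frac{1460}{7} \approx 208.57$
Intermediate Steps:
$R{\left(d \right)} = - \frac{1}{7} + \frac{d}{4}$
$\left(-49 + 129\right) R{\left(11 \right)} = \left(-49 + 129\right) \left(- \frac{1}{7} + \frac{1}{4} \cdot 11\right) = 80 \left(- \frac{1}{7} + \frac{11}{4}\right) = 80 \cdot \frac{73}{28} = \frac{1460}{7}$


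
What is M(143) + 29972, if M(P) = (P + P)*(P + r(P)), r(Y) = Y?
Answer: 111768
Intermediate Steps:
M(P) = 4*P**2 (M(P) = (P + P)*(P + P) = (2*P)*(2*P) = 4*P**2)
M(143) + 29972 = 4*143**2 + 29972 = 4*20449 + 29972 = 81796 + 29972 = 111768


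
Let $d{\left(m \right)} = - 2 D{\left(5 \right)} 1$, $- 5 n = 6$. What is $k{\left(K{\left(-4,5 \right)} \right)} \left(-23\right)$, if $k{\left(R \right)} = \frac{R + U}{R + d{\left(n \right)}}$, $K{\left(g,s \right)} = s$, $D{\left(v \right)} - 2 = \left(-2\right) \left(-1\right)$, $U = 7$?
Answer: $92$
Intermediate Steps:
$D{\left(v \right)} = 4$ ($D{\left(v \right)} = 2 - -2 = 2 + 2 = 4$)
$n = - \frac{6}{5}$ ($n = \left(- \frac{1}{5}\right) 6 = - \frac{6}{5} \approx -1.2$)
$d{\left(m \right)} = -8$ ($d{\left(m \right)} = \left(-2\right) 4 \cdot 1 = \left(-8\right) 1 = -8$)
$k{\left(R \right)} = \frac{7 + R}{-8 + R}$ ($k{\left(R \right)} = \frac{R + 7}{R - 8} = \frac{7 + R}{-8 + R}$)
$k{\left(K{\left(-4,5 \right)} \right)} \left(-23\right) = \frac{7 + 5}{-8 + 5} \left(-23\right) = \frac{1}{-3} \cdot 12 \left(-23\right) = \left(- \frac{1}{3}\right) 12 \left(-23\right) = \left(-4\right) \left(-23\right) = 92$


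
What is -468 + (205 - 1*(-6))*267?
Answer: 55869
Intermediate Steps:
-468 + (205 - 1*(-6))*267 = -468 + (205 + 6)*267 = -468 + 211*267 = -468 + 56337 = 55869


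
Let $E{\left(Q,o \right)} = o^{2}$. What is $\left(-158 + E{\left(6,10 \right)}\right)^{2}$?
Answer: $3364$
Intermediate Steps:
$\left(-158 + E{\left(6,10 \right)}\right)^{2} = \left(-158 + 10^{2}\right)^{2} = \left(-158 + 100\right)^{2} = \left(-58\right)^{2} = 3364$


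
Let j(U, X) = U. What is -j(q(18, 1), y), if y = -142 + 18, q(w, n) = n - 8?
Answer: 7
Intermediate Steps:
q(w, n) = -8 + n
y = -124
-j(q(18, 1), y) = -(-8 + 1) = -1*(-7) = 7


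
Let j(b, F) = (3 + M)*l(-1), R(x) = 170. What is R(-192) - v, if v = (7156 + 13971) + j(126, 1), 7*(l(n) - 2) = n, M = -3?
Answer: -20957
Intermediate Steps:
l(n) = 2 + n/7
j(b, F) = 0 (j(b, F) = (3 - 3)*(2 + (⅐)*(-1)) = 0*(2 - ⅐) = 0*(13/7) = 0)
v = 21127 (v = (7156 + 13971) + 0 = 21127 + 0 = 21127)
R(-192) - v = 170 - 1*21127 = 170 - 21127 = -20957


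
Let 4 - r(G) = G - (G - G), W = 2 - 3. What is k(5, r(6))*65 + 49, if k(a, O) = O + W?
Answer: -146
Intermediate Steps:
W = -1
r(G) = 4 - G (r(G) = 4 - (G - (G - G)) = 4 - (G - 1*0) = 4 - (G + 0) = 4 - G)
k(a, O) = -1 + O (k(a, O) = O - 1 = -1 + O)
k(5, r(6))*65 + 49 = (-1 + (4 - 1*6))*65 + 49 = (-1 + (4 - 6))*65 + 49 = (-1 - 2)*65 + 49 = -3*65 + 49 = -195 + 49 = -146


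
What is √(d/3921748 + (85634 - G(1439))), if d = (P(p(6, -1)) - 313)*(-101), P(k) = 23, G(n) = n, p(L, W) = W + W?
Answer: 5*√12949282553485582/1960874 ≈ 290.16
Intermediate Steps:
p(L, W) = 2*W
d = 29290 (d = (23 - 313)*(-101) = -290*(-101) = 29290)
√(d/3921748 + (85634 - G(1439))) = √(29290/3921748 + (85634 - 1*1439)) = √(29290*(1/3921748) + (85634 - 1439)) = √(14645/1960874 + 84195) = √(165095801075/1960874) = 5*√12949282553485582/1960874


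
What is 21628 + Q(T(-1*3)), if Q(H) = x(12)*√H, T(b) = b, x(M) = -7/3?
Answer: 21628 - 7*I*√3/3 ≈ 21628.0 - 4.0415*I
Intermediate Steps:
x(M) = -7/3 (x(M) = -7*⅓ = -7/3)
Q(H) = -7*√H/3
21628 + Q(T(-1*3)) = 21628 - 7*I*√3/3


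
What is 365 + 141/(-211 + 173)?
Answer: 13729/38 ≈ 361.29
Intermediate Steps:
365 + 141/(-211 + 173) = 365 + 141/(-38) = 365 - 1/38*141 = 365 - 141/38 = 13729/38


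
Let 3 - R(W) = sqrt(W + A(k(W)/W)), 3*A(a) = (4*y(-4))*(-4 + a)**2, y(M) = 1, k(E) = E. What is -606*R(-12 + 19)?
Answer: -1818 + 606*sqrt(19) ≈ 823.49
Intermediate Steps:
A(a) = 4*(-4 + a)**2/3 (A(a) = ((4*1)*(-4 + a)**2)/3 = (4*(-4 + a)**2)/3 = 4*(-4 + a)**2/3)
R(W) = 3 - sqrt(12 + W) (R(W) = 3 - sqrt(W + 4*(-4 + W/W)**2/3) = 3 - sqrt(W + 4*(-4 + 1)**2/3) = 3 - sqrt(W + (4/3)*(-3)**2) = 3 - sqrt(W + (4/3)*9) = 3 - sqrt(W + 12) = 3 - sqrt(12 + W))
-606*R(-12 + 19) = -606*(3 - sqrt(12 + (-12 + 19))) = -606*(3 - sqrt(12 + 7)) = -606*(3 - sqrt(19)) = -1818 + 606*sqrt(19)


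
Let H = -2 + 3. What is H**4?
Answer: 1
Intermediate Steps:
H = 1
H**4 = 1**4 = 1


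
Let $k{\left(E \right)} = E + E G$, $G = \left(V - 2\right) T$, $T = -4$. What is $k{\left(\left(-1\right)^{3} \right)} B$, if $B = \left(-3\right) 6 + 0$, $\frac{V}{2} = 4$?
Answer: $-414$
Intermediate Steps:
$V = 8$ ($V = 2 \cdot 4 = 8$)
$G = -24$ ($G = \left(8 - 2\right) \left(-4\right) = 6 \left(-4\right) = -24$)
$B = -18$ ($B = -18 + 0 = -18$)
$k{\left(E \right)} = - 23 E$ ($k{\left(E \right)} = E + E \left(-24\right) = E - 24 E = - 23 E$)
$k{\left(\left(-1\right)^{3} \right)} B = - 23 \left(-1\right)^{3} \left(-18\right) = \left(-23\right) \left(-1\right) \left(-18\right) = 23 \left(-18\right) = -414$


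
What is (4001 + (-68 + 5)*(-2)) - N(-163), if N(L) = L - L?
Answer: 4127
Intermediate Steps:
N(L) = 0
(4001 + (-68 + 5)*(-2)) - N(-163) = (4001 + (-68 + 5)*(-2)) - 1*0 = (4001 - 63*(-2)) + 0 = (4001 + 126) + 0 = 4127 + 0 = 4127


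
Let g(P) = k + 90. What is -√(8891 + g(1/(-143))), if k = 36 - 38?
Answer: -√8979 ≈ -94.758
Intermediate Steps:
k = -2
g(P) = 88 (g(P) = -2 + 90 = 88)
-√(8891 + g(1/(-143))) = -√(8891 + 88) = -√8979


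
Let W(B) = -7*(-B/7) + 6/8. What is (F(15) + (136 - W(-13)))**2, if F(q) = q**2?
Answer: 2229049/16 ≈ 1.3932e+5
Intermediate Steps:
W(B) = 3/4 + B (W(B) = -(-1)*B + 6*(1/8) = B + 3/4 = 3/4 + B)
(F(15) + (136 - W(-13)))**2 = (15**2 + (136 - (3/4 - 13)))**2 = (225 + (136 - 1*(-49/4)))**2 = (225 + (136 + 49/4))**2 = (225 + 593/4)**2 = (1493/4)**2 = 2229049/16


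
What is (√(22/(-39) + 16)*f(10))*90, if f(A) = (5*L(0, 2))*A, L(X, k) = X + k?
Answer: 3000*√23478/13 ≈ 35360.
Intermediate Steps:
f(A) = 10*A (f(A) = (5*(0 + 2))*A = (5*2)*A = 10*A)
(√(22/(-39) + 16)*f(10))*90 = (√(22/(-39) + 16)*(10*10))*90 = (√(22*(-1/39) + 16)*100)*90 = (√(-22/39 + 16)*100)*90 = (√(602/39)*100)*90 = ((√23478/39)*100)*90 = (100*√23478/39)*90 = 3000*√23478/13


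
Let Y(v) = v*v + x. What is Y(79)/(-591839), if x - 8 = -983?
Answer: -5266/591839 ≈ -0.0088977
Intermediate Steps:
x = -975 (x = 8 - 983 = -975)
Y(v) = -975 + v**2 (Y(v) = v*v - 975 = v**2 - 975 = -975 + v**2)
Y(79)/(-591839) = (-975 + 79**2)/(-591839) = (-975 + 6241)*(-1/591839) = 5266*(-1/591839) = -5266/591839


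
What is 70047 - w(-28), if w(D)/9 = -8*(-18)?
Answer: 68751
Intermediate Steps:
w(D) = 1296 (w(D) = 9*(-8*(-18)) = 9*144 = 1296)
70047 - w(-28) = 70047 - 1*1296 = 70047 - 1296 = 68751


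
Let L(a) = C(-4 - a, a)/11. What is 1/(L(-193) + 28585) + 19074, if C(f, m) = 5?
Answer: 5997628571/314440 ≈ 19074.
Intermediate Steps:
L(a) = 5/11
1/(L(-193) + 28585) + 19074 = 1/(5/11 + 28585) + 19074 = 1/(314440/11) + 19074 = 11/314440 + 19074 = 5997628571/314440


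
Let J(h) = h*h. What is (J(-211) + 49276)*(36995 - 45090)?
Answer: -759286715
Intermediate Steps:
J(h) = h²
(J(-211) + 49276)*(36995 - 45090) = ((-211)² + 49276)*(36995 - 45090) = (44521 + 49276)*(-8095) = 93797*(-8095) = -759286715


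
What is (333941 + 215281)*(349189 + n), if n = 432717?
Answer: 429439977132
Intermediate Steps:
(333941 + 215281)*(349189 + n) = (333941 + 215281)*(349189 + 432717) = 549222*781906 = 429439977132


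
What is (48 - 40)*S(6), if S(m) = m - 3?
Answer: 24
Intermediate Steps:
S(m) = -3 + m
(48 - 40)*S(6) = (48 - 40)*(-3 + 6) = 8*3 = 24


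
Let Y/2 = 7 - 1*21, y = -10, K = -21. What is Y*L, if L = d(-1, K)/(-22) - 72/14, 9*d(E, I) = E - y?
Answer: 1598/11 ≈ 145.27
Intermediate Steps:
d(E, I) = 10/9 + E/9 (d(E, I) = (E - 1*(-10))/9 = (E + 10)/9 = (10 + E)/9 = 10/9 + E/9)
Y = -28 (Y = 2*(7 - 1*21) = 2*(7 - 21) = 2*(-14) = -28)
L = -799/154 (L = (10/9 + (⅑)*(-1))/(-22) - 72/14 = (10/9 - ⅑)*(-1/22) - 72*1/14 = 1*(-1/22) - 36/7 = -1/22 - 36/7 = -799/154 ≈ -5.1883)
Y*L = -28*(-799/154) = 1598/11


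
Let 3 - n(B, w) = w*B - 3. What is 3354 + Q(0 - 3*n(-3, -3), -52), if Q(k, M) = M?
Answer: 3302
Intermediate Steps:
n(B, w) = 6 - B*w (n(B, w) = 3 - (w*B - 3) = 3 - (B*w - 3) = 3 - (-3 + B*w) = 3 + (3 - B*w) = 6 - B*w)
3354 + Q(0 - 3*n(-3, -3), -52) = 3354 - 52 = 3302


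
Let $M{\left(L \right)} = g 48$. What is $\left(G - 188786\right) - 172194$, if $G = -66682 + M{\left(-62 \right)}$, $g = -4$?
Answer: $-427854$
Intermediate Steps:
$M{\left(L \right)} = -192$ ($M{\left(L \right)} = \left(-4\right) 48 = -192$)
$G = -66874$ ($G = -66682 - 192 = -66874$)
$\left(G - 188786\right) - 172194 = \left(-66874 - 188786\right) - 172194 = -255660 - 172194 = -427854$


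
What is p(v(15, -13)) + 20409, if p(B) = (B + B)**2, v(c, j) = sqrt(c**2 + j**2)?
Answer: 21985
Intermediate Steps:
p(B) = 4*B**2 (p(B) = (2*B)**2 = 4*B**2)
p(v(15, -13)) + 20409 = 4*(sqrt(15**2 + (-13)**2))**2 + 20409 = 4*(sqrt(225 + 169))**2 + 20409 = 4*(sqrt(394))**2 + 20409 = 4*394 + 20409 = 1576 + 20409 = 21985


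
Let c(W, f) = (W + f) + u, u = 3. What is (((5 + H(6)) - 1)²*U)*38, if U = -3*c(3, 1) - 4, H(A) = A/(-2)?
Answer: -950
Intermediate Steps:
H(A) = -A/2 (H(A) = A*(-½) = -A/2)
c(W, f) = 3 + W + f (c(W, f) = (W + f) + 3 = 3 + W + f)
U = -25 (U = -3*(3 + 3 + 1) - 4 = -3*7 - 4 = -21 - 4 = -25)
(((5 + H(6)) - 1)²*U)*38 = (((5 - ½*6) - 1)²*(-25))*38 = (((5 - 3) - 1)²*(-25))*38 = ((2 - 1)²*(-25))*38 = (1²*(-25))*38 = (1*(-25))*38 = -25*38 = -950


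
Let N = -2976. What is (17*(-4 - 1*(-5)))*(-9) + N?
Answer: -3129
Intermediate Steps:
(17*(-4 - 1*(-5)))*(-9) + N = (17*(-4 - 1*(-5)))*(-9) - 2976 = (17*(-4 + 5))*(-9) - 2976 = (17*1)*(-9) - 2976 = 17*(-9) - 2976 = -153 - 2976 = -3129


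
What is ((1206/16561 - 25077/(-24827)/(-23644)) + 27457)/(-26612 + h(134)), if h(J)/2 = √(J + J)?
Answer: -1775838676609063979371/1721179373598602099424 - 266922993628297607*√67/1721179373598602099424 ≈ -1.0330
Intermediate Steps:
h(J) = 2*√2*√J (h(J) = 2*√(J + J) = 2*√(2*J) = 2*(√2*√J) = 2*√2*√J)
((1206/16561 - 25077/(-24827)/(-23644)) + 27457)/(-26612 + h(134)) = ((1206/16561 - 25077/(-24827)/(-23644)) + 27457)/(-26612 + 2*√2*√134) = ((1206*(1/16561) - 25077*(-1/24827)*(-1/23644)) + 27457)/(-26612 + 4*√67) = ((1206/16561 + (25077/24827)*(-1/23644)) + 27457)/(-26612 + 4*√67) = ((1206/16561 - 25077/587009588) + 27457)/(-26612 + 4*√67) = (707518262931/9721465786868 + 27457)/(-26612 + 4*√67) = 266922993628297607/(9721465786868*(-26612 + 4*√67))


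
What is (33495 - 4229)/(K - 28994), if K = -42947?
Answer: -29266/71941 ≈ -0.40681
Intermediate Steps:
(33495 - 4229)/(K - 28994) = (33495 - 4229)/(-42947 - 28994) = 29266/(-71941) = 29266*(-1/71941) = -29266/71941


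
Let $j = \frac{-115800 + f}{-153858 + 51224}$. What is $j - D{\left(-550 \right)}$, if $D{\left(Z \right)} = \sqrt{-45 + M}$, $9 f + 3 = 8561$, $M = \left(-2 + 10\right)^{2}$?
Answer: $\frac{516821}{461853} - \sqrt{19} \approx -3.2399$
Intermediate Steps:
$M = 64$ ($M = 8^{2} = 64$)
$f = \frac{8558}{9}$ ($f = - \frac{1}{3} + \frac{1}{9} \cdot 8561 = - \frac{1}{3} + \frac{8561}{9} = \frac{8558}{9} \approx 950.89$)
$D{\left(Z \right)} = \sqrt{19}$ ($D{\left(Z \right)} = \sqrt{-45 + 64} = \sqrt{19}$)
$j = \frac{516821}{461853}$ ($j = \frac{-115800 + \frac{8558}{9}}{-153858 + 51224} = - \frac{1033642}{9 \left(-102634\right)} = \left(- \frac{1033642}{9}\right) \left(- \frac{1}{102634}\right) = \frac{516821}{461853} \approx 1.119$)
$j - D{\left(-550 \right)} = \frac{516821}{461853} - \sqrt{19}$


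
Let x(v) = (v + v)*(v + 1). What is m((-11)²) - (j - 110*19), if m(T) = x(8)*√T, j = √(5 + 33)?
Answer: 3674 - √38 ≈ 3667.8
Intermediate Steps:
j = √38 ≈ 6.1644
x(v) = 2*v*(1 + v) (x(v) = (2*v)*(1 + v) = 2*v*(1 + v))
m(T) = 144*√T (m(T) = (2*8*(1 + 8))*√T = (2*8*9)*√T = 144*√T)
m((-11)²) - (j - 110*19) = 144*√((-11)²) - (√38 - 110*19) = 144*√121 - (√38 - 2090) = 144*11 - (-2090 + √38) = 1584 + (2090 - √38) = 3674 - √38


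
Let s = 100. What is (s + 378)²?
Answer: 228484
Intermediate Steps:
(s + 378)² = (100 + 378)² = 478² = 228484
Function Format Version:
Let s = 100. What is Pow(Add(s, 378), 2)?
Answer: 228484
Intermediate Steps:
Pow(Add(s, 378), 2) = Pow(Add(100, 378), 2) = Pow(478, 2) = 228484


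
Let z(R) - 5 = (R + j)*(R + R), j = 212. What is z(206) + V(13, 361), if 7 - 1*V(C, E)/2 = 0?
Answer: 172235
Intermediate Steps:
V(C, E) = 14 (V(C, E) = 14 - 2*0 = 14 + 0 = 14)
z(R) = 5 + 2*R*(212 + R) (z(R) = 5 + (R + 212)*(R + R) = 5 + (212 + R)*(2*R) = 5 + 2*R*(212 + R))
z(206) + V(13, 361) = (5 + 2*206² + 424*206) + 14 = (5 + 2*42436 + 87344) + 14 = (5 + 84872 + 87344) + 14 = 172221 + 14 = 172235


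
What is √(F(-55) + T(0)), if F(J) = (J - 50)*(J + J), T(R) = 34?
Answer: 8*√181 ≈ 107.63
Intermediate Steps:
F(J) = 2*J*(-50 + J) (F(J) = (-50 + J)*(2*J) = 2*J*(-50 + J))
√(F(-55) + T(0)) = √(2*(-55)*(-50 - 55) + 34) = √(2*(-55)*(-105) + 34) = √(11550 + 34) = √11584 = 8*√181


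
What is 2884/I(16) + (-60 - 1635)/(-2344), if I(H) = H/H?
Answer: 6761791/2344 ≈ 2884.7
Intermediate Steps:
I(H) = 1
2884/I(16) + (-60 - 1635)/(-2344) = 2884/1 + (-60 - 1635)/(-2344) = 2884*1 - 1695*(-1/2344) = 2884 + 1695/2344 = 6761791/2344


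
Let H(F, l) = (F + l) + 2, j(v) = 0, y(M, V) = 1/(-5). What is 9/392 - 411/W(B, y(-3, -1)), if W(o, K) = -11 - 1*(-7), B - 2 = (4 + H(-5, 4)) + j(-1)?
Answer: 40287/392 ≈ 102.77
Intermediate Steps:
y(M, V) = -1/5
H(F, l) = 2 + F + l
B = 7 (B = 2 + ((4 + (2 - 5 + 4)) + 0) = 2 + ((4 + 1) + 0) = 2 + (5 + 0) = 2 + 5 = 7)
W(o, K) = -4 (W(o, K) = -11 + 7 = -4)
9/392 - 411/W(B, y(-3, -1)) = 9/392 - 411/(-4) = 9*(1/392) - 411*(-1/4) = 9/392 + 411/4 = 40287/392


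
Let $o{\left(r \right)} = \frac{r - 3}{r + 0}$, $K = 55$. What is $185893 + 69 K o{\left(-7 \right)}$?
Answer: $\frac{1339201}{7} \approx 1.9131 \cdot 10^{5}$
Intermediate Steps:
$o{\left(r \right)} = \frac{-3 + r}{r}$
$185893 + 69 K o{\left(-7 \right)} = 185893 + 69 \cdot 55 \frac{-3 - 7}{-7} = 185893 + 3795 \left(\left(- \frac{1}{7}\right) \left(-10\right)\right) = 185893 + 3795 \cdot \frac{10}{7} = 185893 + \frac{37950}{7} = \frac{1339201}{7}$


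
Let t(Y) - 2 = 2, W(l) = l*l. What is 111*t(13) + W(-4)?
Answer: 460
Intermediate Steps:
W(l) = l**2
t(Y) = 4 (t(Y) = 2 + 2 = 4)
111*t(13) + W(-4) = 111*4 + (-4)**2 = 444 + 16 = 460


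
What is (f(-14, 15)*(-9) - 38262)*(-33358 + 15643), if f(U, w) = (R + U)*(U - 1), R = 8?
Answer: 692160480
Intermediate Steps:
f(U, w) = (-1 + U)*(8 + U) (f(U, w) = (8 + U)*(U - 1) = (8 + U)*(-1 + U) = (-1 + U)*(8 + U))
(f(-14, 15)*(-9) - 38262)*(-33358 + 15643) = ((-8 + (-14)**2 + 7*(-14))*(-9) - 38262)*(-33358 + 15643) = ((-8 + 196 - 98)*(-9) - 38262)*(-17715) = (90*(-9) - 38262)*(-17715) = (-810 - 38262)*(-17715) = -39072*(-17715) = 692160480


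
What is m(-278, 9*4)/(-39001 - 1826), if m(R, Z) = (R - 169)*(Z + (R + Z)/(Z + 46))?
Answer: 201895/557969 ≈ 0.36184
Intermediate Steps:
m(R, Z) = (-169 + R)*(Z + (R + Z)/(46 + Z))
m(-278, 9*4)/(-39001 - 1826) = (((-278)**2 - 71487*4 - 169*(-278) - 169*(9*4)**2 - 278*(9*4)**2 + 47*(-278)*(9*4))/(46 + 9*4))/(-39001 - 1826) = ((77284 - 7943*36 + 46982 - 169*36**2 - 278*36**2 + 47*(-278)*36)/(46 + 36))/(-40827) = ((77284 - 285948 + 46982 - 169*1296 - 278*1296 - 470376)/82)*(-1/40827) = ((77284 - 285948 + 46982 - 219024 - 360288 - 470376)/82)*(-1/40827) = ((1/82)*(-1211370))*(-1/40827) = -605685/41*(-1/40827) = 201895/557969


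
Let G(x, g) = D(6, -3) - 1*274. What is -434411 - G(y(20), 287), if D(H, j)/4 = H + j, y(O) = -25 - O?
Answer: -434149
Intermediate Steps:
D(H, j) = 4*H + 4*j (D(H, j) = 4*(H + j) = 4*H + 4*j)
G(x, g) = -262 (G(x, g) = (4*6 + 4*(-3)) - 1*274 = (24 - 12) - 274 = 12 - 274 = -262)
-434411 - G(y(20), 287) = -434411 - 1*(-262) = -434411 + 262 = -434149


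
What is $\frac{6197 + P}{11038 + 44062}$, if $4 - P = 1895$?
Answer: $\frac{2153}{27550} \approx 0.078149$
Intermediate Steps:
$P = -1891$ ($P = 4 - 1895 = -1891$)
$\frac{6197 + P}{11038 + 44062} = \frac{6197 - 1891}{11038 + 44062} = \frac{4306}{55100} = 4306 \cdot \frac{1}{55100} = \frac{2153}{27550}$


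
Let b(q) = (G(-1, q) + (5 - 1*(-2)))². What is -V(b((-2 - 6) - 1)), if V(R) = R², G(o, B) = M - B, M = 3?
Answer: -130321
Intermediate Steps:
G(o, B) = 3 - B
b(q) = (10 - q)² (b(q) = ((3 - q) + (5 - 1*(-2)))² = ((3 - q) + (5 + 2))² = ((3 - q) + 7)² = (10 - q)²)
-V(b((-2 - 6) - 1)) = -((-10 + ((-2 - 6) - 1))²)² = -((-10 + (-8 - 1))²)² = -((-10 - 9)²)² = -((-19)²)² = -1*361² = -1*130321 = -130321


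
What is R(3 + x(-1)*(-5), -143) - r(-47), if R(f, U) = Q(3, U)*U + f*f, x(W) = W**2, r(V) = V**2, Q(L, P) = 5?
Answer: -2920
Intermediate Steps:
R(f, U) = f**2 + 5*U (R(f, U) = 5*U + f*f = 5*U + f**2 = f**2 + 5*U)
R(3 + x(-1)*(-5), -143) - r(-47) = ((3 + (-1)**2*(-5))**2 + 5*(-143)) - 1*(-47)**2 = ((3 + 1*(-5))**2 - 715) - 1*2209 = ((3 - 5)**2 - 715) - 2209 = ((-2)**2 - 715) - 2209 = (4 - 715) - 2209 = -711 - 2209 = -2920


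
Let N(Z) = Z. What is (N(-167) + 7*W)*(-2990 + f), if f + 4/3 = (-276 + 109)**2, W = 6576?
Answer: 3425794445/3 ≈ 1.1419e+9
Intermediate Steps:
f = 83663/3 (f = -4/3 + (-276 + 109)**2 = -4/3 + (-167)**2 = -4/3 + 27889 = 83663/3 ≈ 27888.)
(N(-167) + 7*W)*(-2990 + f) = (-167 + 7*6576)*(-2990 + 83663/3) = (-167 + 46032)*(74693/3) = 45865*(74693/3) = 3425794445/3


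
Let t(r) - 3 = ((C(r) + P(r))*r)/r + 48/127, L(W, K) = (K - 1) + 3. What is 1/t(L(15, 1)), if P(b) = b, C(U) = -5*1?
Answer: 127/175 ≈ 0.72571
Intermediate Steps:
C(U) = -5
L(W, K) = 2 + K (L(W, K) = (-1 + K) + 3 = 2 + K)
t(r) = -206/127 + r (t(r) = 3 + (((-5 + r)*r)/r + 48/127) = 3 + ((r*(-5 + r))/r + 48*(1/127)) = 3 + ((-5 + r) + 48/127) = 3 + (-587/127 + r) = -206/127 + r)
1/t(L(15, 1)) = 1/(-206/127 + (2 + 1)) = 1/(-206/127 + 3) = 1/(175/127) = 127/175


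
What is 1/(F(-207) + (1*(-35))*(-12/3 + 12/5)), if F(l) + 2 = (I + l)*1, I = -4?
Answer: -1/157 ≈ -0.0063694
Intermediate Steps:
F(l) = -6 + l (F(l) = -2 + (-4 + l)*1 = -2 + (-4 + l) = -6 + l)
1/(F(-207) + (1*(-35))*(-12/3 + 12/5)) = 1/((-6 - 207) + (1*(-35))*(-12/3 + 12/5)) = 1/(-213 - 35*(-12*⅓ + 12*(⅕))) = 1/(-213 - 35*(-4 + 12/5)) = 1/(-213 - 35*(-8/5)) = 1/(-213 + 56) = 1/(-157) = -1/157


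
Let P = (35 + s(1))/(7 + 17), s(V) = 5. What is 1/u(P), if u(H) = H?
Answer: 3/5 ≈ 0.60000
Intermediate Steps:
P = 5/3 (P = (35 + 5)/(7 + 17) = 40/24 = 40*(1/24) = 5/3 ≈ 1.6667)
1/u(P) = 1/(5/3) = 3/5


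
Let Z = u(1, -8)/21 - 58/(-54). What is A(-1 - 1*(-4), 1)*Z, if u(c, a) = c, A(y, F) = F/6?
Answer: 106/567 ≈ 0.18695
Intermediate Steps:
A(y, F) = F/6 (A(y, F) = F*(1/6) = F/6)
Z = 212/189 (Z = 1/21 - 58/(-54) = 1*(1/21) - 58*(-1/54) = 1/21 + 29/27 = 212/189 ≈ 1.1217)
A(-1 - 1*(-4), 1)*Z = ((1/6)*1)*(212/189) = (1/6)*(212/189) = 106/567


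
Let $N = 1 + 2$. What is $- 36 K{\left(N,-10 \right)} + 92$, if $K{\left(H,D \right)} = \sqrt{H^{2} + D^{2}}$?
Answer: $92 - 36 \sqrt{109} \approx -283.85$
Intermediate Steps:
$N = 3$
$K{\left(H,D \right)} = \sqrt{D^{2} + H^{2}}$
$- 36 K{\left(N,-10 \right)} + 92 = - 36 \sqrt{\left(-10\right)^{2} + 3^{2}} + 92 = - 36 \sqrt{100 + 9} + 92 = - 36 \sqrt{109} + 92 = 92 - 36 \sqrt{109}$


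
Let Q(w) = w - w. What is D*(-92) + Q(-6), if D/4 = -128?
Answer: 47104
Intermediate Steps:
D = -512 (D = 4*(-128) = -512)
Q(w) = 0
D*(-92) + Q(-6) = -512*(-92) + 0 = 47104 + 0 = 47104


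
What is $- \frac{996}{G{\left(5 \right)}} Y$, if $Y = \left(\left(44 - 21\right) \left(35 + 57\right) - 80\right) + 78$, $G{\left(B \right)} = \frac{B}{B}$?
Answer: $-2105544$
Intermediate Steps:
$G{\left(B \right)} = 1$
$Y = 2114$ ($Y = \left(23 \cdot 92 - 80\right) + 78 = \left(2116 - 80\right) + 78 = 2036 + 78 = 2114$)
$- \frac{996}{G{\left(5 \right)}} Y = - \frac{996}{1} \cdot 2114 = \left(-996\right) 1 \cdot 2114 = \left(-996\right) 2114 = -2105544$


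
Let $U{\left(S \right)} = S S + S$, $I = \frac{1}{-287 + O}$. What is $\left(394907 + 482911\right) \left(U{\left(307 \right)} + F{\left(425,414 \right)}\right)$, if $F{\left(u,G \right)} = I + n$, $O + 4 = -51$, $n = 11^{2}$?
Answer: $\frac{4737222816499}{57} \approx 8.3109 \cdot 10^{10}$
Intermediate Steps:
$n = 121$
$O = -55$ ($O = -4 - 51 = -55$)
$I = - \frac{1}{342}$ ($I = \frac{1}{-287 - 55} = \frac{1}{-342} = - \frac{1}{342} \approx -0.002924$)
$U{\left(S \right)} = S + S^{2}$ ($U{\left(S \right)} = S^{2} + S = S + S^{2}$)
$F{\left(u,G \right)} = \frac{41381}{342}$ ($F{\left(u,G \right)} = - \frac{1}{342} + 121 = \frac{41381}{342}$)
$\left(394907 + 482911\right) \left(U{\left(307 \right)} + F{\left(425,414 \right)}\right) = \left(394907 + 482911\right) \left(307 \left(1 + 307\right) + \frac{41381}{342}\right) = 877818 \left(307 \cdot 308 + \frac{41381}{342}\right) = 877818 \left(94556 + \frac{41381}{342}\right) = 877818 \cdot \frac{32379533}{342} = \frac{4737222816499}{57}$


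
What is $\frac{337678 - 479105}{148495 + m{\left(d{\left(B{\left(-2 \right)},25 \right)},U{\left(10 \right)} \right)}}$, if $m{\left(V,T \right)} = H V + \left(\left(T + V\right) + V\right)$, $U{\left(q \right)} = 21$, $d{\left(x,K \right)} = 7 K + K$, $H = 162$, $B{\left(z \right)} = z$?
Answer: $- \frac{141427}{181316} \approx -0.78$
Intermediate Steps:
$d{\left(x,K \right)} = 8 K$
$m{\left(V,T \right)} = T + 164 V$ ($m{\left(V,T \right)} = 162 V + \left(\left(T + V\right) + V\right) = 162 V + \left(T + 2 V\right) = T + 164 V$)
$\frac{337678 - 479105}{148495 + m{\left(d{\left(B{\left(-2 \right)},25 \right)},U{\left(10 \right)} \right)}} = \frac{337678 - 479105}{148495 + \left(21 + 164 \cdot 8 \cdot 25\right)} = - \frac{141427}{148495 + \left(21 + 164 \cdot 200\right)} = - \frac{141427}{148495 + \left(21 + 32800\right)} = - \frac{141427}{148495 + 32821} = - \frac{141427}{181316}$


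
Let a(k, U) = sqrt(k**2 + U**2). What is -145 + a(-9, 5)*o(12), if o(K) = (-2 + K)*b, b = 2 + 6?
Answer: -145 + 80*sqrt(106) ≈ 678.65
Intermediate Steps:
b = 8
o(K) = -16 + 8*K (o(K) = (-2 + K)*8 = -16 + 8*K)
a(k, U) = sqrt(U**2 + k**2)
-145 + a(-9, 5)*o(12) = -145 + sqrt(5**2 + (-9)**2)*(-16 + 8*12) = -145 + sqrt(25 + 81)*(-16 + 96) = -145 + sqrt(106)*80 = -145 + 80*sqrt(106)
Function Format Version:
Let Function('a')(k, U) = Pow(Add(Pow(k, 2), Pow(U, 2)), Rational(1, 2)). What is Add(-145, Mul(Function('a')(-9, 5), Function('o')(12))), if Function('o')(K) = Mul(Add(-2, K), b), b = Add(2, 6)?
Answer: Add(-145, Mul(80, Pow(106, Rational(1, 2)))) ≈ 678.65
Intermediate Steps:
b = 8
Function('o')(K) = Add(-16, Mul(8, K)) (Function('o')(K) = Mul(Add(-2, K), 8) = Add(-16, Mul(8, K)))
Function('a')(k, U) = Pow(Add(Pow(U, 2), Pow(k, 2)), Rational(1, 2))
Add(-145, Mul(Function('a')(-9, 5), Function('o')(12))) = Add(-145, Mul(Pow(Add(Pow(5, 2), Pow(-9, 2)), Rational(1, 2)), Add(-16, Mul(8, 12)))) = Add(-145, Mul(Pow(Add(25, 81), Rational(1, 2)), Add(-16, 96))) = Add(-145, Mul(Pow(106, Rational(1, 2)), 80)) = Add(-145, Mul(80, Pow(106, Rational(1, 2))))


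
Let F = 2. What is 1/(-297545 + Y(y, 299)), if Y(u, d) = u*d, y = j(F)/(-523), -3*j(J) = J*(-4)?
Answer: -1569/466850497 ≈ -3.3608e-6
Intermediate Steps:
j(J) = 4*J/3 (j(J) = -J*(-4)/3 = -(-4)*J/3 = 4*J/3)
y = -8/1569 (y = ((4/3)*2)/(-523) = (8/3)*(-1/523) = -8/1569 ≈ -0.0050988)
Y(u, d) = d*u
1/(-297545 + Y(y, 299)) = 1/(-297545 + 299*(-8/1569)) = 1/(-297545 - 2392/1569) = 1/(-466850497/1569) = -1569/466850497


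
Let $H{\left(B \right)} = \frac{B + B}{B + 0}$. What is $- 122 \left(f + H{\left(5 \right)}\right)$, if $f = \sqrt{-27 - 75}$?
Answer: $-244 - 122 i \sqrt{102} \approx -244.0 - 1232.1 i$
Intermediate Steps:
$f = i \sqrt{102}$ ($f = \sqrt{-102} = i \sqrt{102} \approx 10.1 i$)
$H{\left(B \right)} = 2$ ($H{\left(B \right)} = \frac{2 B}{B} = 2$)
$- 122 \left(f + H{\left(5 \right)}\right) = - 122 \left(i \sqrt{102} + 2\right) = - 122 \left(2 + i \sqrt{102}\right) = -244 - 122 i \sqrt{102}$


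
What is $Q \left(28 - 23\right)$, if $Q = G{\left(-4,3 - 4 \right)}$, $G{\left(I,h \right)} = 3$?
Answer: $15$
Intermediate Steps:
$Q = 3$
$Q \left(28 - 23\right) = 3 \left(28 - 23\right) = 3 \cdot 5 = 15$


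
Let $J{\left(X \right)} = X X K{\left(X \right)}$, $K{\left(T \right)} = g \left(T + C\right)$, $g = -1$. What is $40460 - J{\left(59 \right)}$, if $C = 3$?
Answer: $256282$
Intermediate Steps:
$K{\left(T \right)} = -3 - T$ ($K{\left(T \right)} = - (T + 3) = - (3 + T) = -3 - T$)
$J{\left(X \right)} = X^{2} \left(-3 - X\right)$ ($J{\left(X \right)} = X X \left(-3 - X\right) = X^{2} \left(-3 - X\right)$)
$40460 - J{\left(59 \right)} = 40460 - 59^{2} \left(-3 - 59\right) = 40460 - 3481 \left(-3 - 59\right) = 40460 - 3481 \left(-62\right) = 40460 - -215822 = 40460 + 215822 = 256282$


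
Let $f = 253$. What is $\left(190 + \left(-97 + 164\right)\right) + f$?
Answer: $510$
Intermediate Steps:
$\left(190 + \left(-97 + 164\right)\right) + f = \left(190 + \left(-97 + 164\right)\right) + 253 = \left(190 + 67\right) + 253 = 257 + 253 = 510$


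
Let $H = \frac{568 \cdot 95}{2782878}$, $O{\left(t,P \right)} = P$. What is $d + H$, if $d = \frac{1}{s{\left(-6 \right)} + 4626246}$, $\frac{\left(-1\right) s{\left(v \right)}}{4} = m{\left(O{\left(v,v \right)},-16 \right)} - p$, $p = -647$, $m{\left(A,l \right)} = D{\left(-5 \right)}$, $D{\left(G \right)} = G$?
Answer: $\frac{41582741293}{2144521964214} \approx 0.01939$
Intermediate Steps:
$m{\left(A,l \right)} = -5$
$s{\left(v \right)} = -2568$ ($s{\left(v \right)} = - 4 \left(-5 - -647\right) = - 4 \left(-5 + 647\right) = \left(-4\right) 642 = -2568$)
$d = \frac{1}{4623678}$ ($d = \frac{1}{-2568 + 4626246} = \frac{1}{4623678} \approx 2.1628 \cdot 10^{-7}$)
$H = \frac{26980}{1391439}$ ($H = 53960 \cdot \frac{1}{2782878} = \frac{26980}{1391439} \approx 0.01939$)
$d + H = \frac{1}{4623678} + \frac{26980}{1391439} = \frac{41582741293}{2144521964214}$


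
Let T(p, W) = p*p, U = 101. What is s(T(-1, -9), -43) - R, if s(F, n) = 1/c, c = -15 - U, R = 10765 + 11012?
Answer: -2526133/116 ≈ -21777.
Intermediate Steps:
T(p, W) = p²
R = 21777
c = -116 (c = -15 - 1*101 = -15 - 101 = -116)
s(F, n) = -1/116 (s(F, n) = 1/(-116) = -1/116)
s(T(-1, -9), -43) - R = -1/116 - 1*21777 = -1/116 - 21777 = -2526133/116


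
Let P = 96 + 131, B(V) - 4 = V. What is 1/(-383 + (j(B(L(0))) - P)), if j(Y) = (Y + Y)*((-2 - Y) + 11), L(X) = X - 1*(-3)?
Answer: -1/582 ≈ -0.0017182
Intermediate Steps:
L(X) = 3 + X (L(X) = X + 3 = 3 + X)
B(V) = 4 + V
P = 227
j(Y) = 2*Y*(9 - Y) (j(Y) = (2*Y)*(9 - Y) = 2*Y*(9 - Y))
1/(-383 + (j(B(L(0))) - P)) = 1/(-383 + (2*(4 + (3 + 0))*(9 - (4 + (3 + 0))) - 1*227)) = 1/(-383 + (2*(4 + 3)*(9 - (4 + 3)) - 227)) = 1/(-383 + (2*7*(9 - 1*7) - 227)) = 1/(-383 + (2*7*(9 - 7) - 227)) = 1/(-383 + (2*7*2 - 227)) = 1/(-383 + (28 - 227)) = 1/(-383 - 199) = 1/(-582) = -1/582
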